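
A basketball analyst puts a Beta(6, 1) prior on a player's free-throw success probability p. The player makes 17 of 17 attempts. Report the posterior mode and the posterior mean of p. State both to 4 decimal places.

Posterior: Beta(6+17, 1+0) = Beta(23, 1).
Since β = 1 ≤ 1 and α > 1, the Beta density is monotone increasing on [0,1]; the mode is at 1.
Mean = 23/(23+1) = 0.9583.

posterior mode = 1.0000, posterior mean = 0.9583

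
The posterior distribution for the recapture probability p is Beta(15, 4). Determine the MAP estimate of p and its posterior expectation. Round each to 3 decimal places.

Mode = (15−1)/(15+4−2) = 14/17 = 0.824.
Mean = 15/(15+4) = 15/19 = 0.789.

MAP = 0.824; posterior mean = 0.789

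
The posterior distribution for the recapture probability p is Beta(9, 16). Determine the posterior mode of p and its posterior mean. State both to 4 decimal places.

posterior mode = 0.3478, posterior mean = 0.3600

Mode = (9−1)/(9+16−2) = 8/23 = 0.3478.
Mean = 9/(9+16) = 9/25 = 0.3600.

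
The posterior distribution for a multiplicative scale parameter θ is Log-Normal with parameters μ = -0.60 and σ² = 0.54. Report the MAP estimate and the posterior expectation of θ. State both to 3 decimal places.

MAP: 0.320. Posterior mean: 0.719.

Mode = exp(μ − σ²) = exp(-1.14) = 0.320.
Mean = exp(μ + σ²/2) = exp(-0.330) = 0.719.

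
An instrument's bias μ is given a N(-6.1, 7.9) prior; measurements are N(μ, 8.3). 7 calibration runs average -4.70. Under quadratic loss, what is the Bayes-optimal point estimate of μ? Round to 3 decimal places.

-4.883

Posterior for μ is Normal. Precision-weighted mean: (1/7.9·-6.1 + 7/8.3·-4.70) / (1/7.9 + 7/8.3) = -4.883.
A Normal posterior is symmetric, so mode = mean.
Quadratic loss ⇒ the optimal estimator is the posterior mean.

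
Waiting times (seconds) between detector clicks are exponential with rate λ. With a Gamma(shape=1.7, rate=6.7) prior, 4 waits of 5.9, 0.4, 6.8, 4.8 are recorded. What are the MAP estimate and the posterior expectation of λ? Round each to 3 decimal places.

Σ times = 17.9. Posterior: Gamma(shape = 1.7+4 = 5.7, rate = 6.7+17.9 = 24.6).
Mode = (α−1)/β = 4.7/24.6 = 0.191.
Mean = α/β = 5.7/24.6 = 0.232.
Mean > mode: the posterior has a right tail.

MAP = 0.191, posterior mean = 0.232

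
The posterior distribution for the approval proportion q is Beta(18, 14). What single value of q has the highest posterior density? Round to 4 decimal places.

Mode = (18−1)/(18+14−2) = 17/30 = 0.5667.
Mean = 18/(18+14) = 18/32 = 0.5625.
This is the posterior mode — the MAP estimate.

0.5667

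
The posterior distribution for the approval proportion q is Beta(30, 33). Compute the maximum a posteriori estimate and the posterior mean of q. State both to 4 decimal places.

Mode = (30−1)/(30+33−2) = 29/61 = 0.4754.
Mean = 30/(30+33) = 30/63 = 0.4762.

MAP: 0.4754. Posterior mean: 0.4762.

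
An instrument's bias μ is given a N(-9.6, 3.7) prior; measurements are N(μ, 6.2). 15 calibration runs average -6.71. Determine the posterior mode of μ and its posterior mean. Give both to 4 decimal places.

MAP = -7.0004; posterior mean = -7.0004

Posterior for μ is Normal. Precision-weighted mean: (1/3.7·-9.6 + 15/6.2·-6.71) / (1/3.7 + 15/6.2) = -7.0004.
A Normal posterior is symmetric, so mode = mean.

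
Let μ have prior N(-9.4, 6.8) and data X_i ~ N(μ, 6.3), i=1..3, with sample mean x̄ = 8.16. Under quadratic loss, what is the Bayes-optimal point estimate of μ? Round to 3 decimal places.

Posterior for μ is Normal. Precision-weighted mean: (1/6.8·-9.4 + 3/6.3·8.16) / (1/6.8 + 3/6.3) = 4.017.
A Normal posterior is symmetric, so mode = mean.
Quadratic loss ⇒ the optimal estimator is the posterior mean.

4.017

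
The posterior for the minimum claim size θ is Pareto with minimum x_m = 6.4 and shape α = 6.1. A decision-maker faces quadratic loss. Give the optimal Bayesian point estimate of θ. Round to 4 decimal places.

7.6549

The Pareto density is strictly decreasing on [x_m, ∞), so the mode is x_m = 6.4000.
Mean = α·x_m/(α−1) = 6.1·6.4/5.1 = 7.6549.
Quadratic loss ⇒ the optimal estimator is the posterior mean.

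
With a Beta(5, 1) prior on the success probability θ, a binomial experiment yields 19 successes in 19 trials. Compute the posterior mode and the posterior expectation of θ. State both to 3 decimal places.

Posterior: Beta(5+19, 1+0) = Beta(24, 1).
Since β = 1 ≤ 1 and α > 1, the Beta density is monotone increasing on [0,1]; the mode is at 1.
Mean = 24/(24+1) = 0.960.
Mode > mean: the posterior has a left tail.

MAP: 1.000. Posterior mean: 0.960.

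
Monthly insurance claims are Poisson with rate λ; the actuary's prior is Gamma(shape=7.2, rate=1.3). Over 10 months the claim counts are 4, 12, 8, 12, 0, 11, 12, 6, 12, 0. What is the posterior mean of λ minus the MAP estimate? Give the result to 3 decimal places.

Σ counts = 77. Posterior: Gamma(shape = 7.2+77 = 84.2, rate = 1.3+10 = 11.3).
Mode = (α−1)/β = 83.2/11.3 = 7.363.
Mean = α/β = 84.2/11.3 = 7.451.
Difference = 7.451 − 7.363 = 0.088.

0.088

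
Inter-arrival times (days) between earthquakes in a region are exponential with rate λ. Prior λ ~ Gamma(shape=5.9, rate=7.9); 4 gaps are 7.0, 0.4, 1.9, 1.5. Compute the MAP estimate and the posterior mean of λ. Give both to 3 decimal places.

Σ times = 10.8. Posterior: Gamma(shape = 5.9+4 = 9.9, rate = 7.9+10.8 = 18.7).
Mode = (α−1)/β = 8.9/18.7 = 0.476.
Mean = α/β = 9.9/18.7 = 0.529.
Mean > mode: the posterior has a right tail.

MAP estimate = 0.476, posterior mean = 0.529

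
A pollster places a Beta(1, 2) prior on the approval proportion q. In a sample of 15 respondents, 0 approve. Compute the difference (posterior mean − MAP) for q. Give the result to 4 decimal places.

Posterior: Beta(1+0, 2+15) = Beta(1, 17).
Since α = 1 ≤ 1 and β > 1, the Beta density is monotone decreasing on [0,1]; the mode is at 0.
Mean = 1/(1+17) = 0.0556.
Difference = 0.0556 − 0.0000 = 0.0556.

0.0556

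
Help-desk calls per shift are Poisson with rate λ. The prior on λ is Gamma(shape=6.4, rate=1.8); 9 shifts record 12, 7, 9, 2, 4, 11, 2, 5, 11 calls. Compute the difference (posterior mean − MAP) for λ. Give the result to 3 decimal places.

Σ counts = 63. Posterior: Gamma(shape = 6.4+63 = 69.4, rate = 1.8+9 = 10.8).
Mode = (α−1)/β = 68.4/10.8 = 6.333.
Mean = α/β = 69.4/10.8 = 6.426.
Difference = 6.426 − 6.333 = 0.093.

0.093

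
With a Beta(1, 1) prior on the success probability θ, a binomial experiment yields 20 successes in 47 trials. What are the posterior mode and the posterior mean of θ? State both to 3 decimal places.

Posterior: Beta(1+20, 1+27) = Beta(21, 28).
Mode = (21−1)/(21+28−2) = 20/47 = 0.426.
With a flat prior the MAP equals the MLE, 20/47.
Mean = 21/(21+28) = 21/49 = 0.429.

MAP: 0.426. Posterior mean: 0.429.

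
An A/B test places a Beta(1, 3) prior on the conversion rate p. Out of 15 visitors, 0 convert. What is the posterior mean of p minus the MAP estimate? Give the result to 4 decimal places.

Posterior: Beta(1+0, 3+15) = Beta(1, 18).
Since α = 1 ≤ 1 and β > 1, the Beta density is monotone decreasing on [0,1]; the mode is at 0.
Mean = 1/(1+18) = 0.0526.
Difference = 0.0526 − 0.0000 = 0.0526.
The mean is pulled above the mode by the posterior's right skew.

0.0526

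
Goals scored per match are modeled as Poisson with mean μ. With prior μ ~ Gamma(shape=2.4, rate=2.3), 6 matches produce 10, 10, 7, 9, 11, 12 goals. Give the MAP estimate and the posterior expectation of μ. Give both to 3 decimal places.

Σ counts = 59. Posterior: Gamma(shape = 2.4+59 = 61.4, rate = 2.3+6 = 8.3).
Mode = (α−1)/β = 60.4/8.3 = 7.277.
Mean = α/β = 61.4/8.3 = 7.398.

MAP = 7.277, posterior mean = 7.398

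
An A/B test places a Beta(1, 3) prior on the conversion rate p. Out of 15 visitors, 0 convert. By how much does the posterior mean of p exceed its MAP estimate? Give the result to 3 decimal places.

Posterior: Beta(1+0, 3+15) = Beta(1, 18).
Since α = 1 ≤ 1 and β > 1, the Beta density is monotone decreasing on [0,1]; the mode is at 0.
Mean = 1/(1+18) = 0.053.
Difference = 0.053 − 0.000 = 0.053.
Mean > mode: the posterior has a right tail.

0.053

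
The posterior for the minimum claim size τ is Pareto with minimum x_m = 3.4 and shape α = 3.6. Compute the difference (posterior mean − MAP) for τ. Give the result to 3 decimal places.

1.308

The Pareto density is strictly decreasing on [x_m, ∞), so the mode is x_m = 3.400.
Mean = α·x_m/(α−1) = 3.6·3.4/2.6 = 4.708.
Difference = 4.708 − 3.400 = 1.308.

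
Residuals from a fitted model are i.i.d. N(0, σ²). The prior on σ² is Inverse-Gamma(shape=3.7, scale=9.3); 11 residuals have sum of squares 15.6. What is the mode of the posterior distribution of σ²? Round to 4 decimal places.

1.6765

Posterior: Inverse-Gamma(shape = 3.7+11/2 = 9.2, scale = 9.3+15.6/2 = 17.1).
Mode = β/(α+1) = 17.1/10.2 = 1.6765.
Mean = β/(α−1) = 17.1/8.2 = 2.0854.
This is the posterior mode — the MAP estimate.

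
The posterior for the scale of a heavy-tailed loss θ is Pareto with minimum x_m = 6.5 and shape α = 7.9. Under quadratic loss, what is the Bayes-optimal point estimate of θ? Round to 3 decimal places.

The Pareto density is strictly decreasing on [x_m, ∞), so the mode is x_m = 6.500.
Mean = α·x_m/(α−1) = 7.9·6.5/6.9 = 7.442.
Quadratic loss ⇒ the optimal estimator is the posterior mean.

7.442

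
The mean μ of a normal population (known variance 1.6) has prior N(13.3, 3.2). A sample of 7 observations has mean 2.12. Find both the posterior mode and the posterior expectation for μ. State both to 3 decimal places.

MAP = 2.865, posterior mean = 2.865

Posterior for μ is Normal. Precision-weighted mean: (1/3.2·13.3 + 7/1.6·2.12) / (1/3.2 + 7/1.6) = 2.865.
A Normal posterior is symmetric, so mode = mean.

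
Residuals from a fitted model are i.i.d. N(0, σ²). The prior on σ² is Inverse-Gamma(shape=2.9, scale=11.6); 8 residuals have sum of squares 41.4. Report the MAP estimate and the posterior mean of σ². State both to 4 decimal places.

MAP: 4.0886. Posterior mean: 5.4746.

Posterior: Inverse-Gamma(shape = 2.9+8/2 = 6.9, scale = 11.6+41.4/2 = 32.3).
Mode = β/(α+1) = 32.3/7.9 = 4.0886.
Mean = β/(α−1) = 32.3/5.9 = 5.4746.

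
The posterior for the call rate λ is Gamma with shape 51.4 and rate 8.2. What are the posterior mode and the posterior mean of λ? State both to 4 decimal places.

MAP: 6.1463. Posterior mean: 6.2683.

Mode = (α−1)/β = 50.4/8.2 = 6.1463.
Mean = α/β = 51.4/8.2 = 6.2683.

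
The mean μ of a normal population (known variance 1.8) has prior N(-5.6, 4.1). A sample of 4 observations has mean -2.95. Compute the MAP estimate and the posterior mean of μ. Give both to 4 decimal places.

μ_MAP = -3.2121, E[μ|data] = -3.2121

Posterior for μ is Normal. Precision-weighted mean: (1/4.1·-5.6 + 4/1.8·-2.95) / (1/4.1 + 4/1.8) = -3.2121.
A Normal posterior is symmetric, so mode = mean.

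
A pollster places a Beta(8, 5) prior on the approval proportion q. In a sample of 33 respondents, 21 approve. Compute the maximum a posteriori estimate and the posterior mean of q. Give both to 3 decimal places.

MAP = 0.636; posterior mean = 0.630

Posterior: Beta(8+21, 5+12) = Beta(29, 17).
Mode = (29−1)/(29+17−2) = 28/44 = 0.636.
Mean = 29/(29+17) = 29/46 = 0.630.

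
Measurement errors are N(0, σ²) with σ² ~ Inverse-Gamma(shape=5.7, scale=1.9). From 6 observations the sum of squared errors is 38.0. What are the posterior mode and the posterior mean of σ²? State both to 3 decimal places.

σ²_MAP = 2.155, E[σ²|data] = 2.714

Posterior: Inverse-Gamma(shape = 5.7+6/2 = 8.7, scale = 1.9+38.0/2 = 20.9).
Mode = β/(α+1) = 20.9/9.7 = 2.155.
Mean = β/(α−1) = 20.9/7.7 = 2.714.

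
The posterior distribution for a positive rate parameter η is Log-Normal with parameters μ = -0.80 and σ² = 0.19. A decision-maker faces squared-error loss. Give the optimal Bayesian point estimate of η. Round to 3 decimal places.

Mode = exp(μ − σ²) = exp(-0.99) = 0.372.
Mean = exp(μ + σ²/2) = exp(-0.705) = 0.494.
Squared-error loss ⇒ the optimal estimator is the posterior mean.

0.494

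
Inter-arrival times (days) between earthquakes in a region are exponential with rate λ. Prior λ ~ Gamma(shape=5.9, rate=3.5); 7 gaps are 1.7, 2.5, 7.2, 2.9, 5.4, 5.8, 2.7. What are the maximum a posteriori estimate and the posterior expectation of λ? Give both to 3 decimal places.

MAP = 0.375, posterior mean = 0.407

Σ times = 28.2. Posterior: Gamma(shape = 5.9+7 = 12.9, rate = 3.5+28.2 = 31.7).
Mode = (α−1)/β = 11.9/31.7 = 0.375.
Mean = α/β = 12.9/31.7 = 0.407.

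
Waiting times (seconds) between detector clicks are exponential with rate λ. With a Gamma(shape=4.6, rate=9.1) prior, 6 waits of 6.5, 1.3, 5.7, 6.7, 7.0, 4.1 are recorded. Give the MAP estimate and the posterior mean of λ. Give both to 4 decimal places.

Σ times = 31.3. Posterior: Gamma(shape = 4.6+6 = 10.6, rate = 9.1+31.3 = 40.4).
Mode = (α−1)/β = 9.6/40.4 = 0.2376.
Mean = α/β = 10.6/40.4 = 0.2624.

λ_MAP = 0.2376, E[λ|data] = 0.2624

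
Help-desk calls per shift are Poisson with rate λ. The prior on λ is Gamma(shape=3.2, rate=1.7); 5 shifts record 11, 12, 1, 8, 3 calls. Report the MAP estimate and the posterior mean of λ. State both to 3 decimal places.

MAP = 5.552; posterior mean = 5.701

Σ counts = 35. Posterior: Gamma(shape = 3.2+35 = 38.2, rate = 1.7+5 = 6.7).
Mode = (α−1)/β = 37.2/6.7 = 5.552.
Mean = α/β = 38.2/6.7 = 5.701.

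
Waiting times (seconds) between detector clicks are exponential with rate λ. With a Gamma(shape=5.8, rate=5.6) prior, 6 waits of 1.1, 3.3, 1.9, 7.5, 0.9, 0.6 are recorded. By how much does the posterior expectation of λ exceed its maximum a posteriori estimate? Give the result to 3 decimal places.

0.048

Σ times = 15.3. Posterior: Gamma(shape = 5.8+6 = 11.8, rate = 5.6+15.3 = 20.9).
Mode = (α−1)/β = 10.8/20.9 = 0.517.
Mean = α/β = 11.8/20.9 = 0.565.
Difference = 0.565 − 0.517 = 0.048.
Right-skewed posterior ⇒ mode < mean.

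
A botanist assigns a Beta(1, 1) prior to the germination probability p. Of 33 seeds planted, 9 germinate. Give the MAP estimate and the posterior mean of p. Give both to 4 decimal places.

MAP = 0.2727; posterior mean = 0.2857

Posterior: Beta(1+9, 1+24) = Beta(10, 25).
Mode = (10−1)/(10+25−2) = 9/33 = 0.2727.
With a flat prior the MAP equals the MLE, 9/33.
Mean = 10/(10+25) = 10/35 = 0.2857.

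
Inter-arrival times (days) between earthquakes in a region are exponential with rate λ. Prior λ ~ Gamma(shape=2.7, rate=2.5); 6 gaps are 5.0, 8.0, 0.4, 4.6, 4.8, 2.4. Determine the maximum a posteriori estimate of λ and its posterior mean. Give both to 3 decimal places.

MAP = 0.278, posterior mean = 0.314

Σ times = 25.2. Posterior: Gamma(shape = 2.7+6 = 8.7, rate = 2.5+25.2 = 27.7).
Mode = (α−1)/β = 7.7/27.7 = 0.278.
Mean = α/β = 8.7/27.7 = 0.314.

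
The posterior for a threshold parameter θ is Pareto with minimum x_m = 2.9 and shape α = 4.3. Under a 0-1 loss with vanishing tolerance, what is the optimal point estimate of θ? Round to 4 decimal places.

2.9000

The Pareto density is strictly decreasing on [x_m, ∞), so the mode is x_m = 2.9000.
Mean = α·x_m/(α−1) = 4.3·2.9/3.3 = 3.7788.
This is the posterior mode — the MAP estimate.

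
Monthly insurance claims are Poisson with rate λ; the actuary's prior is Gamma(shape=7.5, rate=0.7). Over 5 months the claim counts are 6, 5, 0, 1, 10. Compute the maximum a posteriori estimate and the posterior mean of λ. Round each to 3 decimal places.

MAP = 5.000; posterior mean = 5.175

Σ counts = 22. Posterior: Gamma(shape = 7.5+22 = 29.5, rate = 0.7+5 = 5.7).
Mode = (α−1)/β = 28.5/5.7 = 5.000.
Mean = α/β = 29.5/5.7 = 5.175.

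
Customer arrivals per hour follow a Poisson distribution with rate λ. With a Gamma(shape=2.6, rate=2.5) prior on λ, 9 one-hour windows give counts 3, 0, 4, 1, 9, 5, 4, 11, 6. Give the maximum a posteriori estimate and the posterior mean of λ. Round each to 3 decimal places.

Σ counts = 43. Posterior: Gamma(shape = 2.6+43 = 45.6, rate = 2.5+9 = 11.5).
Mode = (α−1)/β = 44.6/11.5 = 3.878.
Mean = α/β = 45.6/11.5 = 3.965.
Mean > mode: the posterior has a right tail.

MAP = 3.878; posterior mean = 3.965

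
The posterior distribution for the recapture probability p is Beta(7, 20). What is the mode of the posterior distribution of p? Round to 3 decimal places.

Mode = (7−1)/(7+20−2) = 6/25 = 0.240.
Mean = 7/(7+20) = 7/27 = 0.259.
This is the posterior mode — the MAP estimate.

0.240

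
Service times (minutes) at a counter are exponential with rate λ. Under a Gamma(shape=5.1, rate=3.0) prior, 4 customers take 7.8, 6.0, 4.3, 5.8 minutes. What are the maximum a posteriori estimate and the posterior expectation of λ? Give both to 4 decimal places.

MAP = 0.3011; posterior mean = 0.3383

Σ times = 23.9. Posterior: Gamma(shape = 5.1+4 = 9.1, rate = 3.0+23.9 = 26.9).
Mode = (α−1)/β = 8.1/26.9 = 0.3011.
Mean = α/β = 9.1/26.9 = 0.3383.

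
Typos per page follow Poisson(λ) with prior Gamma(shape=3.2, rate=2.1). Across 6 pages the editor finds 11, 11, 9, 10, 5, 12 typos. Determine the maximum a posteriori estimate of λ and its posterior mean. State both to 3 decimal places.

maximum a posteriori estimate = 7.432, posterior mean = 7.556

Σ counts = 58. Posterior: Gamma(shape = 3.2+58 = 61.2, rate = 2.1+6 = 8.1).
Mode = (α−1)/β = 60.2/8.1 = 7.432.
Mean = α/β = 61.2/8.1 = 7.556.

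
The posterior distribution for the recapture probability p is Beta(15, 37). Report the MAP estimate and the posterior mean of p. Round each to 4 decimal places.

MAP estimate = 0.2800, posterior mean = 0.2885

Mode = (15−1)/(15+37−2) = 14/50 = 0.2800.
Mean = 15/(15+37) = 15/52 = 0.2885.
Right-skewed posterior ⇒ mode < mean.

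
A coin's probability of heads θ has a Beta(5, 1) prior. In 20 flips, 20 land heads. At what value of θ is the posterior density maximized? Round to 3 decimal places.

1.000

Posterior: Beta(5+20, 1+0) = Beta(25, 1).
Since β = 1 ≤ 1 and α > 1, the Beta density is monotone increasing on [0,1]; the mode is at 1.
Mean = 25/(25+1) = 0.962.
This is the posterior mode — the MAP estimate.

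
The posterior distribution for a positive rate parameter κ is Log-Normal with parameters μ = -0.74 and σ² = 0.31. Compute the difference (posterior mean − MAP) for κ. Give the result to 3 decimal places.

0.207

Mode = exp(μ − σ²) = exp(-1.05) = 0.350.
Mean = exp(μ + σ²/2) = exp(-0.585) = 0.557.
Difference = 0.557 − 0.350 = 0.207.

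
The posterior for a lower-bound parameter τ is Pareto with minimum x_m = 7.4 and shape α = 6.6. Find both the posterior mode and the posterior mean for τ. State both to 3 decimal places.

The Pareto density is strictly decreasing on [x_m, ∞), so the mode is x_m = 7.400.
Mean = α·x_m/(α−1) = 6.6·7.4/5.6 = 8.721.

posterior mode = 7.400, posterior mean = 8.721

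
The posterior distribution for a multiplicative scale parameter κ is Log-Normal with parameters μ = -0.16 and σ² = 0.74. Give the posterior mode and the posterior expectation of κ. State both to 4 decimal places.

κ_MAP = 0.4066, E[κ|data] = 1.2337

Mode = exp(μ − σ²) = exp(-0.90) = 0.4066.
Mean = exp(μ + σ²/2) = exp(0.210) = 1.2337.
Mean > mode: the posterior has a right tail.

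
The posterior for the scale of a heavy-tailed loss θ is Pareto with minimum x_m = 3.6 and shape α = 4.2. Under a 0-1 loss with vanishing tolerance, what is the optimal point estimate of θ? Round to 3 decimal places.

The Pareto density is strictly decreasing on [x_m, ∞), so the mode is x_m = 3.600.
Mean = α·x_m/(α−1) = 4.2·3.6/3.2 = 4.725.
This is the posterior mode — the MAP estimate.

3.600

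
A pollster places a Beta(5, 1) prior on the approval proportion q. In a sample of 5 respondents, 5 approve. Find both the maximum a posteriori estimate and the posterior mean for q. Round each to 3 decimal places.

Posterior: Beta(5+5, 1+0) = Beta(10, 1).
Since β = 1 ≤ 1 and α > 1, the Beta density is monotone increasing on [0,1]; the mode is at 1.
Mean = 10/(10+1) = 0.909.
Left-skewed posterior ⇒ mean < mode.

MAP = 1.000; posterior mean = 0.909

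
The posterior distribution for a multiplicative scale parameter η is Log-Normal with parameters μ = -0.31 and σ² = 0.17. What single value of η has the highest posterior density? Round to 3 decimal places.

Mode = exp(μ − σ²) = exp(-0.48) = 0.619.
Mean = exp(μ + σ²/2) = exp(-0.225) = 0.799.
This is the posterior mode — the MAP estimate.

0.619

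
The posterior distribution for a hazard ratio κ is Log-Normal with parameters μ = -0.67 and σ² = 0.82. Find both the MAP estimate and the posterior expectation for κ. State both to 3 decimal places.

Mode = exp(μ − σ²) = exp(-1.49) = 0.225.
Mean = exp(μ + σ²/2) = exp(-0.260) = 0.771.

MAP = 0.225; posterior mean = 0.771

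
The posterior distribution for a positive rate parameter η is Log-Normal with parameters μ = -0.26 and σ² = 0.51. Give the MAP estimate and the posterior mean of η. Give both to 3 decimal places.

Mode = exp(μ − σ²) = exp(-0.77) = 0.463.
Mean = exp(μ + σ²/2) = exp(-0.005) = 0.995.
The posterior is right-skewed, so the mean exceeds the mode.

MAP: 0.463. Posterior mean: 0.995.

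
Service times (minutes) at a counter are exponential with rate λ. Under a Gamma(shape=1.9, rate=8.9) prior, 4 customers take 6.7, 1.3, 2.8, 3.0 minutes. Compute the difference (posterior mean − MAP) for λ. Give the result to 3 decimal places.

Σ times = 13.8. Posterior: Gamma(shape = 1.9+4 = 5.9, rate = 8.9+13.8 = 22.7).
Mode = (α−1)/β = 4.9/22.7 = 0.216.
Mean = α/β = 5.9/22.7 = 0.260.
Difference = 0.260 − 0.216 = 0.044.

0.044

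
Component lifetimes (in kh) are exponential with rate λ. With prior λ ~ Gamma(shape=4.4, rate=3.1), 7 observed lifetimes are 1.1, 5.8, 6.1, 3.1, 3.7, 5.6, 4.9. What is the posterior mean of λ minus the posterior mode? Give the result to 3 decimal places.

Σ times = 30.3. Posterior: Gamma(shape = 4.4+7 = 11.4, rate = 3.1+30.3 = 33.4).
Mode = (α−1)/β = 10.4/33.4 = 0.311.
Mean = α/β = 11.4/33.4 = 0.341.
Difference = 0.341 − 0.311 = 0.030.
The mean is pulled above the mode by the posterior's right skew.

0.030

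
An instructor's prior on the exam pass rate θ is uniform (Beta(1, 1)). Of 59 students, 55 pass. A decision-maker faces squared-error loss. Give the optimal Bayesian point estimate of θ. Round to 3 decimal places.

0.918

Posterior: Beta(1+55, 1+4) = Beta(56, 5).
Mode = (56−1)/(56+5−2) = 55/59 = 0.932.
Mean = 56/(56+5) = 56/61 = 0.918.
Squared-error loss ⇒ the optimal estimator is the posterior mean.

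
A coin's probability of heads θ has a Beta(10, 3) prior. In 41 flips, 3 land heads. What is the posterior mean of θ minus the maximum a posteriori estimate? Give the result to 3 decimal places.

Posterior: Beta(10+3, 3+38) = Beta(13, 41).
Mode = (13−1)/(13+41−2) = 12/52 = 0.231.
Mean = 13/(13+41) = 13/54 = 0.241.
Difference = 0.241 − 0.231 = 0.010.

0.010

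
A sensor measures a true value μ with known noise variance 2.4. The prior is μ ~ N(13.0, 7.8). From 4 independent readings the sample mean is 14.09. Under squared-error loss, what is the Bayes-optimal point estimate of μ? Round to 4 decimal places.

Posterior for μ is Normal. Precision-weighted mean: (1/7.8·13.0 + 4/2.4·14.09) / (1/7.8 + 4/2.4) = 14.0121.
A Normal posterior is symmetric, so mode = mean.
Squared-error loss ⇒ the optimal estimator is the posterior mean.

14.0121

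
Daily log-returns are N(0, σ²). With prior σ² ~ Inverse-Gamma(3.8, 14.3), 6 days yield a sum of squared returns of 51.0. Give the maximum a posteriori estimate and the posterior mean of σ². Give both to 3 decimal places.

MAP: 5.103. Posterior mean: 6.862.

Posterior: Inverse-Gamma(shape = 3.8+6/2 = 6.8, scale = 14.3+51.0/2 = 39.8).
Mode = β/(α+1) = 39.8/7.8 = 5.103.
Mean = β/(α−1) = 39.8/5.8 = 6.862.
Mean > mode: the posterior has a right tail.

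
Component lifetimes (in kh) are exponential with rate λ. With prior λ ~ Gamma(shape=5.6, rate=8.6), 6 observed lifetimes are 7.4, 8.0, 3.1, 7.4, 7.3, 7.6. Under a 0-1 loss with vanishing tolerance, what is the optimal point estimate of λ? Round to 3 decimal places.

0.215

Σ times = 40.8. Posterior: Gamma(shape = 5.6+6 = 11.6, rate = 8.6+40.8 = 49.4).
Mode = (α−1)/β = 10.6/49.4 = 0.215.
Mean = α/β = 11.6/49.4 = 0.235.
This is the posterior mode — the MAP estimate.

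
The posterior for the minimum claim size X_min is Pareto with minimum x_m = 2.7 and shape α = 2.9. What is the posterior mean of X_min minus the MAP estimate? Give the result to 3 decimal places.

1.421

The Pareto density is strictly decreasing on [x_m, ∞), so the mode is x_m = 2.700.
Mean = α·x_m/(α−1) = 2.9·2.7/1.9 = 4.121.
Difference = 4.121 − 2.700 = 1.421.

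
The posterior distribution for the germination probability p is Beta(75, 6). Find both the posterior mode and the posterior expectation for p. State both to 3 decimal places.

MAP: 0.937. Posterior mean: 0.926.

Mode = (75−1)/(75+6−2) = 74/79 = 0.937.
Mean = 75/(75+6) = 75/81 = 0.926.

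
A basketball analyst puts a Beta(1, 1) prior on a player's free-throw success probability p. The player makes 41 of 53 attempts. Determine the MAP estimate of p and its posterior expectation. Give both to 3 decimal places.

MAP = 0.774, posterior mean = 0.764

Posterior: Beta(1+41, 1+12) = Beta(42, 13).
Mode = (42−1)/(42+13−2) = 41/53 = 0.774.
With a flat prior the MAP equals the MLE, 41/53.
Mean = 42/(42+13) = 42/55 = 0.764.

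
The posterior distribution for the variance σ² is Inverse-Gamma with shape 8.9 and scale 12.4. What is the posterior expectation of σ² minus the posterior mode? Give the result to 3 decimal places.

Mode = β/(α+1) = 12.4/9.9 = 1.253.
Mean = β/(α−1) = 12.4/7.9 = 1.570.
Difference = 1.570 − 1.253 = 0.317.

0.317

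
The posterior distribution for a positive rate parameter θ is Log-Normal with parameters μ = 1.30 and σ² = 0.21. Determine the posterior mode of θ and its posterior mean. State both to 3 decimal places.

MAP = 2.974; posterior mean = 4.076

Mode = exp(μ − σ²) = exp(1.09) = 2.974.
Mean = exp(μ + σ²/2) = exp(1.405) = 4.076.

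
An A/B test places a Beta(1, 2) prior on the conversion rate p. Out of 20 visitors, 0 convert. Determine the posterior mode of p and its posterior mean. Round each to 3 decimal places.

p_MAP = 0.000, E[p|data] = 0.043

Posterior: Beta(1+0, 2+20) = Beta(1, 22).
Since α = 1 ≤ 1 and β > 1, the Beta density is monotone decreasing on [0,1]; the mode is at 0.
Mean = 1/(1+22) = 0.043.
Right-skewed posterior ⇒ mode < mean.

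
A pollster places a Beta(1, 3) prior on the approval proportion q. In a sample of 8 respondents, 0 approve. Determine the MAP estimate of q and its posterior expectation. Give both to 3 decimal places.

MAP = 0.000; posterior mean = 0.083

Posterior: Beta(1+0, 3+8) = Beta(1, 11).
Since α = 1 ≤ 1 and β > 1, the Beta density is monotone decreasing on [0,1]; the mode is at 0.
Mean = 1/(1+11) = 0.083.
The mean is pulled above the mode by the posterior's right skew.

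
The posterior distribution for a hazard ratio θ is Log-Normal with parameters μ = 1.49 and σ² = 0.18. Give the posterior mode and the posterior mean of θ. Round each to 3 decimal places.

Mode = exp(μ − σ²) = exp(1.31) = 3.706.
Mean = exp(μ + σ²/2) = exp(1.580) = 4.855.

MAP = 3.706, posterior mean = 4.855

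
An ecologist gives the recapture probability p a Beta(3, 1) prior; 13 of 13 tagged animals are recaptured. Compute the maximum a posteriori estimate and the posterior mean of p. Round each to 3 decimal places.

Posterior: Beta(3+13, 1+0) = Beta(16, 1).
Since β = 1 ≤ 1 and α > 1, the Beta density is monotone increasing on [0,1]; the mode is at 1.
Mean = 16/(16+1) = 0.941.
Left-skewed posterior ⇒ mean < mode.

p_MAP = 1.000, E[p|data] = 0.941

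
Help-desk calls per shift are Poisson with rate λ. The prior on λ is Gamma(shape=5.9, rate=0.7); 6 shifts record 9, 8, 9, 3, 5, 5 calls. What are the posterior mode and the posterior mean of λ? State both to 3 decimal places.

MAP: 6.552. Posterior mean: 6.701.

Σ counts = 39. Posterior: Gamma(shape = 5.9+39 = 44.9, rate = 0.7+6 = 6.7).
Mode = (α−1)/β = 43.9/6.7 = 6.552.
Mean = α/β = 44.9/6.7 = 6.701.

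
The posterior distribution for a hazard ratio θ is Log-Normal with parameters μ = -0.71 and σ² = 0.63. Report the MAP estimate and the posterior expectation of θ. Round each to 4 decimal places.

MAP estimate = 0.2618, posterior expectation = 0.6737

Mode = exp(μ − σ²) = exp(-1.34) = 0.2618.
Mean = exp(μ + σ²/2) = exp(-0.395) = 0.6737.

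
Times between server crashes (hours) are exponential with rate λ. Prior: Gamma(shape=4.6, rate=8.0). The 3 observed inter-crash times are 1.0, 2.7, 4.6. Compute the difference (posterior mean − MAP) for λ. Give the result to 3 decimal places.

Σ times = 8.3. Posterior: Gamma(shape = 4.6+3 = 7.6, rate = 8.0+8.3 = 16.3).
Mode = (α−1)/β = 6.6/16.3 = 0.405.
Mean = α/β = 7.6/16.3 = 0.466.
Difference = 0.466 − 0.405 = 0.061.

0.061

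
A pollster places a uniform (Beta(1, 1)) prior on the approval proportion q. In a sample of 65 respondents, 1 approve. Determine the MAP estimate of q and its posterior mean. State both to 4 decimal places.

Posterior: Beta(1+1, 1+64) = Beta(2, 65).
Mode = (2−1)/(2+65−2) = 1/65 = 0.0154.
With a flat prior the MAP equals the MLE, 1/65.
Mean = 2/(2+65) = 2/67 = 0.0299.
The mean is pulled above the mode by the posterior's right skew.

MAP = 0.0154; posterior mean = 0.0299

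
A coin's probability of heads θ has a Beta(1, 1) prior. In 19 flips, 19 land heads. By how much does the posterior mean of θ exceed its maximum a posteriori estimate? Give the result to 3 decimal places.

-0.048

Posterior: Beta(1+19, 1+0) = Beta(20, 1).
Since β = 1 ≤ 1 and α > 1, the Beta density is monotone increasing on [0,1]; the mode is at 1.
Mean = 20/(20+1) = 0.952.
Difference = 0.952 − 1.000 = -0.048.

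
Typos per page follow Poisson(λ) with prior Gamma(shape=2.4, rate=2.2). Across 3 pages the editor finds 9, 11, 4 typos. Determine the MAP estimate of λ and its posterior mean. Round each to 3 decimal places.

MAP = 4.885, posterior mean = 5.077

Σ counts = 24. Posterior: Gamma(shape = 2.4+24 = 26.4, rate = 2.2+3 = 5.2).
Mode = (α−1)/β = 25.4/5.2 = 4.885.
Mean = α/β = 26.4/5.2 = 5.077.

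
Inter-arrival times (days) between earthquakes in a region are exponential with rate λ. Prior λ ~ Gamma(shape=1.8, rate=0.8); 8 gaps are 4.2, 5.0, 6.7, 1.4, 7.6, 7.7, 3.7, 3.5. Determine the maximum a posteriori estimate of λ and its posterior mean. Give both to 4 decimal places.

Σ times = 39.8. Posterior: Gamma(shape = 1.8+8 = 9.8, rate = 0.8+39.8 = 40.6).
Mode = (α−1)/β = 8.8/40.6 = 0.2167.
Mean = α/β = 9.8/40.6 = 0.2414.

λ_MAP = 0.2167, E[λ|data] = 0.2414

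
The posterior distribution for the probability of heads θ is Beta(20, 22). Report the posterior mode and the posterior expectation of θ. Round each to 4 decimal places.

Mode = (20−1)/(20+22−2) = 19/40 = 0.4750.
Mean = 20/(20+22) = 20/42 = 0.4762.
The posterior is right-skewed, so the mean exceeds the mode.

MAP = 0.4750; posterior mean = 0.4762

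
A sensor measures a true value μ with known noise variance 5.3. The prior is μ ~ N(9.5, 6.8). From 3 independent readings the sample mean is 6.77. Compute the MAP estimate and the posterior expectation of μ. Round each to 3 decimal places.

μ_MAP = 7.333, E[μ|data] = 7.333

Posterior for μ is Normal. Precision-weighted mean: (1/6.8·9.5 + 3/5.3·6.77) / (1/6.8 + 3/5.3) = 7.333.
A Normal posterior is symmetric, so mode = mean.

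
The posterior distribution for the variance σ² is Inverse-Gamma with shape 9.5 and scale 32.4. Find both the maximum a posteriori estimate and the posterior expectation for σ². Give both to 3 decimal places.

Mode = β/(α+1) = 32.4/10.5 = 3.086.
Mean = β/(α−1) = 32.4/8.5 = 3.812.

σ²_MAP = 3.086, E[σ²|data] = 3.812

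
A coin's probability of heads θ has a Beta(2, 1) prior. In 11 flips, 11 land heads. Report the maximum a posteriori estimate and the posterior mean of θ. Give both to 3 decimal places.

MAP: 1.000. Posterior mean: 0.929.

Posterior: Beta(2+11, 1+0) = Beta(13, 1).
Since β = 1 ≤ 1 and α > 1, the Beta density is monotone increasing on [0,1]; the mode is at 1.
Mean = 13/(13+1) = 0.929.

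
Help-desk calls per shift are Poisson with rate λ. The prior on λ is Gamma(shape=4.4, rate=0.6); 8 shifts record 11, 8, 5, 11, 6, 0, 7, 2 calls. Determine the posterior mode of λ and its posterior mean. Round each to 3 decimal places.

MAP: 6.209. Posterior mean: 6.326.

Σ counts = 50. Posterior: Gamma(shape = 4.4+50 = 54.4, rate = 0.6+8 = 8.6).
Mode = (α−1)/β = 53.4/8.6 = 6.209.
Mean = α/β = 54.4/8.6 = 6.326.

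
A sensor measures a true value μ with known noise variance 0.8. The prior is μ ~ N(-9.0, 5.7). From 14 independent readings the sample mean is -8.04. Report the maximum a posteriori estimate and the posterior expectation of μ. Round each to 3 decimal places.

Posterior for μ is Normal. Precision-weighted mean: (1/5.7·-9.0 + 14/0.8·-8.04) / (1/5.7 + 14/0.8) = -8.050.
A Normal posterior is symmetric, so mode = mean.

MAP: -8.050. Posterior mean: -8.050.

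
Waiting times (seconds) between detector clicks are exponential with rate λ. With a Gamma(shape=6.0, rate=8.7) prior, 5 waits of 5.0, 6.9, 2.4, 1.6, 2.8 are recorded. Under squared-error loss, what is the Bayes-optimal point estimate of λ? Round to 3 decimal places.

Σ times = 18.7. Posterior: Gamma(shape = 6.0+5 = 11.0, rate = 8.7+18.7 = 27.4).
Mode = (α−1)/β = 10.0/27.4 = 0.365.
Mean = α/β = 11.0/27.4 = 0.401.
Squared-error loss ⇒ the optimal estimator is the posterior mean.

0.401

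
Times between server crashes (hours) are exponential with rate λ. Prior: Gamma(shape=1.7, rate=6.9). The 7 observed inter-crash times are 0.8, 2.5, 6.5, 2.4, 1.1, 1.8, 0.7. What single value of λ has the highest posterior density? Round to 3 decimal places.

0.339

Σ times = 15.8. Posterior: Gamma(shape = 1.7+7 = 8.7, rate = 6.9+15.8 = 22.7).
Mode = (α−1)/β = 7.7/22.7 = 0.339.
Mean = α/β = 8.7/22.7 = 0.383.
This is the posterior mode — the MAP estimate.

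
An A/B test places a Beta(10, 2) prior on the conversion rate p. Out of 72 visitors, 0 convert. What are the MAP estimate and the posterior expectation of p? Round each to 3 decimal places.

Posterior: Beta(10+0, 2+72) = Beta(10, 74).
Mode = (10−1)/(10+74−2) = 9/82 = 0.110.
Mean = 10/(10+74) = 10/84 = 0.119.

MAP = 0.110; posterior mean = 0.119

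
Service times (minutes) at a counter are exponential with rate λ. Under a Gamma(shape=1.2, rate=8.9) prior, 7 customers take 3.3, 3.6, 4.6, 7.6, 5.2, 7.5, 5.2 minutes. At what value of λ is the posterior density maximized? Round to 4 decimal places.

Σ times = 37.0. Posterior: Gamma(shape = 1.2+7 = 8.2, rate = 8.9+37.0 = 45.9).
Mode = (α−1)/β = 7.2/45.9 = 0.1569.
Mean = α/β = 8.2/45.9 = 0.1786.
This is the posterior mode — the MAP estimate.

0.1569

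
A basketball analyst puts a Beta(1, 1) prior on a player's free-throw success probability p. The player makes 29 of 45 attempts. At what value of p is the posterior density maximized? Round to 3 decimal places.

0.644

Posterior: Beta(1+29, 1+16) = Beta(30, 17).
Mode = (30−1)/(30+17−2) = 29/45 = 0.644.
With a flat prior the MAP equals the MLE, 29/45.
Mean = 30/(30+17) = 30/47 = 0.638.
This is the posterior mode — the MAP estimate.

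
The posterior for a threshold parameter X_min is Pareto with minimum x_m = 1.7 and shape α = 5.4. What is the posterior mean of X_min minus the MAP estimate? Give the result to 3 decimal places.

0.386

The Pareto density is strictly decreasing on [x_m, ∞), so the mode is x_m = 1.700.
Mean = α·x_m/(α−1) = 5.4·1.7/4.4 = 2.086.
Difference = 2.086 − 1.700 = 0.386.
Mean > mode: the posterior has a right tail.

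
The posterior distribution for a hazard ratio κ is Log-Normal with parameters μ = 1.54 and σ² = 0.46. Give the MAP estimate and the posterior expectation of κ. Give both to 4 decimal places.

Mode = exp(μ − σ²) = exp(1.08) = 2.9447.
Mean = exp(μ + σ²/2) = exp(1.770) = 5.8709.

MAP = 2.9447, posterior mean = 5.8709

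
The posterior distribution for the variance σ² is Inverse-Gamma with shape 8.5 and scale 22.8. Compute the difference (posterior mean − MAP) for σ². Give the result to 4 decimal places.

Mode = β/(α+1) = 22.8/9.5 = 2.4000.
Mean = β/(α−1) = 22.8/7.5 = 3.0400.
Difference = 3.0400 − 2.4000 = 0.6400.
The posterior is right-skewed, so the mean exceeds the mode.

0.6400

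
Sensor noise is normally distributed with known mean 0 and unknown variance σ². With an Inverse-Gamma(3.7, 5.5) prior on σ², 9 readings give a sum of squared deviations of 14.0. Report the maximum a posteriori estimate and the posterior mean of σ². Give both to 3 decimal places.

Posterior: Inverse-Gamma(shape = 3.7+9/2 = 8.2, scale = 5.5+14.0/2 = 12.5).
Mode = β/(α+1) = 12.5/9.2 = 1.359.
Mean = β/(α−1) = 12.5/7.2 = 1.736.

MAP = 1.359; posterior mean = 1.736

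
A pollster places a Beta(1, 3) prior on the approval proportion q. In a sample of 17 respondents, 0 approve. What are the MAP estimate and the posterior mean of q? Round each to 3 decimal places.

MAP: 0.000. Posterior mean: 0.048.

Posterior: Beta(1+0, 3+17) = Beta(1, 20).
Since α = 1 ≤ 1 and β > 1, the Beta density is monotone decreasing on [0,1]; the mode is at 0.
Mean = 1/(1+20) = 0.048.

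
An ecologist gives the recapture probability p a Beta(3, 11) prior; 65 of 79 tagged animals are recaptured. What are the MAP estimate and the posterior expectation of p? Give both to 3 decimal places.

Posterior: Beta(3+65, 11+14) = Beta(68, 25).
Mode = (68−1)/(68+25−2) = 67/91 = 0.736.
Mean = 68/(68+25) = 68/93 = 0.731.
The mean is pulled below the mode by the posterior's left skew.

MAP: 0.736. Posterior mean: 0.731.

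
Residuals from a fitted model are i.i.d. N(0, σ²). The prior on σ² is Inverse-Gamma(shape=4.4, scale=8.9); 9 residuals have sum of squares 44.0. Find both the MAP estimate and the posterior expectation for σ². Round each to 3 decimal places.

MAP estimate = 3.121, posterior expectation = 3.911

Posterior: Inverse-Gamma(shape = 4.4+9/2 = 8.9, scale = 8.9+44.0/2 = 30.9).
Mode = β/(α+1) = 30.9/9.9 = 3.121.
Mean = β/(α−1) = 30.9/7.9 = 3.911.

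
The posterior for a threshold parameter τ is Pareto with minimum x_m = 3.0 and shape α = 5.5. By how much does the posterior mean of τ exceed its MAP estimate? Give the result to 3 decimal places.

The Pareto density is strictly decreasing on [x_m, ∞), so the mode is x_m = 3.000.
Mean = α·x_m/(α−1) = 5.5·3.0/4.5 = 3.667.
Difference = 3.667 − 3.000 = 0.667.
Right-skewed posterior ⇒ mode < mean.

0.667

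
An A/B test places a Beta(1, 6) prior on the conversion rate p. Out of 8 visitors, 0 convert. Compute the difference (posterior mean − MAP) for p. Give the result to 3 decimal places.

Posterior: Beta(1+0, 6+8) = Beta(1, 14).
Since α = 1 ≤ 1 and β > 1, the Beta density is monotone decreasing on [0,1]; the mode is at 0.
Mean = 1/(1+14) = 0.067.
Difference = 0.067 − 0.000 = 0.067.
Mean > mode: the posterior has a right tail.

0.067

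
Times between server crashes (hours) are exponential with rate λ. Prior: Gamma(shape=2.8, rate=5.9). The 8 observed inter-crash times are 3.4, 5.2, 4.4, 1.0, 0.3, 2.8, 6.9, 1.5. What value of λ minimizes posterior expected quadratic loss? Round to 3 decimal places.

0.344

Σ times = 25.5. Posterior: Gamma(shape = 2.8+8 = 10.8, rate = 5.9+25.5 = 31.4).
Mode = (α−1)/β = 9.8/31.4 = 0.312.
Mean = α/β = 10.8/31.4 = 0.344.
Quadratic loss ⇒ the optimal estimator is the posterior mean.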